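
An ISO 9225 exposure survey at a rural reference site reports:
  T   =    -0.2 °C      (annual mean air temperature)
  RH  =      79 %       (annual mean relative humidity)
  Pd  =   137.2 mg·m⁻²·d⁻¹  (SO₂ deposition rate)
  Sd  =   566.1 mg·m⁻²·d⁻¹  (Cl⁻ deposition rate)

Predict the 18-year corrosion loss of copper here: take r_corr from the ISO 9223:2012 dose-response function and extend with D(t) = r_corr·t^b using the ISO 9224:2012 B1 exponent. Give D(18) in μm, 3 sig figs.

copper: f(T) = +0.126·(T−10) [T≤10 °C] = -1.2852
  Pd branch = 0.0053·Pd^0.26·e^(0.059·RH+f) = 0.5573 μm/a
  Sd branch = 0.01025·Sd^0.27·e^(0.036·RH+0.049·T) = 0.9658 μm/a
  r_corr = 0.5573 + 0.9658 = 1.523 μm/a
ISO 9224: D(t) = r_corr · t^b with b = 0.667 (copper, B1)
  D(18) = 1.523 × 18^0.667 = 1.523 × 6.875 = 10.47 μm

D(18) = 10.5 μm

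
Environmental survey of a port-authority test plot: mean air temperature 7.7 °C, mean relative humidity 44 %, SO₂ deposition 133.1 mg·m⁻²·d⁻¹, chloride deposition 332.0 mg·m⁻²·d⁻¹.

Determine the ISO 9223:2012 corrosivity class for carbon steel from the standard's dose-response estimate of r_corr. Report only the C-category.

carbon steel: f(T) = +0.150·(T−10) [T≤10 °C] = -0.3450
  Pd branch = 1.77·Pd^0.52·e^(0.02·RH+f) = 38.45 μm/a
  Sd branch = 0.102·Sd^0.62·e^(0.033·RH+0.04·T) = 21.68 μm/a
  sum: 38.45 + 21.68 → r_corr = 60.13 μm/a
60.1 μm/a falls in (50, 80] for carbon steel → category C4

C4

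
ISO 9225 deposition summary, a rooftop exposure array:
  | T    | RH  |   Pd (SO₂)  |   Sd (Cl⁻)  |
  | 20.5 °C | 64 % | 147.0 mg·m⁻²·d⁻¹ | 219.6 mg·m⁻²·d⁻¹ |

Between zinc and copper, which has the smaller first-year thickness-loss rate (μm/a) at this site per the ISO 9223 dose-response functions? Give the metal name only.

zinc: T>10 °C ⇒ hinge -0.071·(20.5−10) = -0.7455
  Pd branch = 0.0129·Pd^0.44·e^(0.046·RH+f) = 1.045 μm/a
  Sd branch = 0.0175·Sd^0.57·e^(0.008·RH+0.085·T) = 3.605 μm/a
  sum: 1.045 + 3.605 → r_corr = 4.65 μm/a
copper: temperature factor f = -0.080·(10.5) = -0.8400
  Pd branch = 0.0053·Pd^0.26·e^(0.059·RH+f) = 0.3655 μm/a
  Cl⁻ term: 0.01025·219.6^0.27·exp(0.036·64+0.049·20.5) = 1.202
  sum: 0.3655 + 1.202 → r_corr = 1.567 μm/a
Ordering by μm/a: zinc (4.65) > copper (1.57)

copper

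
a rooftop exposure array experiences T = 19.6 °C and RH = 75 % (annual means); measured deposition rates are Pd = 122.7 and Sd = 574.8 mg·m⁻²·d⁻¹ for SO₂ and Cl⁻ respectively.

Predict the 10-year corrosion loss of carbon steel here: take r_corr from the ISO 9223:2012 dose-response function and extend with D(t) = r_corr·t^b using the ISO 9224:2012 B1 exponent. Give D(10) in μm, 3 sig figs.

D(10) = 647 μm

carbon steel: f(T) = -0.054·(T−10) [T>10 °C] = -0.5184
  sulphur-dioxide contribution → 57.61 μm/a
  chloride contribution → 136.4 μm/a
  ⇒ r_corr(carbon steel) = 194 μm/a
ISO 9224: D(t) = r_corr · t^b with b = 0.523 (carbon steel, B1)
  D(10) = 194 × 10^0.523 = 194 × 3.334 = 646.9 μm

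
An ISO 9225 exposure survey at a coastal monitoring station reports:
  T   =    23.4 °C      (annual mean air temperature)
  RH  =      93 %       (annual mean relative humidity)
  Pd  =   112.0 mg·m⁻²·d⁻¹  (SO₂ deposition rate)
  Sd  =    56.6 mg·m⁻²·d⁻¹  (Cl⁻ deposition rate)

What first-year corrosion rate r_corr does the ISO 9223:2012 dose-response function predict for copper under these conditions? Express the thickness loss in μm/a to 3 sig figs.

r_corr = 4.22 μm/a

copper: T>10 °C ⇒ hinge -0.080·(23.4−10) = -1.0720
  Pd branch = 0.0053·Pd^0.26·e^(0.059·RH+f) = 1.494 μm/a
  Sd branch = 0.01025·Sd^0.27·e^(0.036·RH+0.049·T) = 2.729 μm/a
  r_corr = 1.494 + 2.729 = 4.223 μm/a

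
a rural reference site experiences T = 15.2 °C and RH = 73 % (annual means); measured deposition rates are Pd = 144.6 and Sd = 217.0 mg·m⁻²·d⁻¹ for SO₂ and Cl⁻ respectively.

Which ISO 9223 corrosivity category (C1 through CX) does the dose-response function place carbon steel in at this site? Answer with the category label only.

C5

carbon steel: f(T) = -0.054·(T−10) [T>10 °C] = -0.2808
  Pd branch = 1.77·Pd^0.52·e^(0.02·RH+f) = 76.45 μm/a
  Cl⁻ term: 0.102·217.0^0.62·exp(0.033·73+0.04·15.2) = 58.54
  r_corr = 76.45 + 58.54 = 135 μm/a
135 μm/a falls in (80, 200] for carbon steel → category C5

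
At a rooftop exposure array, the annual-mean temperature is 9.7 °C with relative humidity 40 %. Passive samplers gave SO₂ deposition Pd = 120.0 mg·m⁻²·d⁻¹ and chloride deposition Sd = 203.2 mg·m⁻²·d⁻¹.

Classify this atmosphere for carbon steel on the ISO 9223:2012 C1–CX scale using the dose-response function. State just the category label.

carbon steel: temperature factor f = +0.150·(-0.3) = -0.0450
  sulphur-dioxide contribution → 45.4 μm/a
  chloride contribution → 15.18 μm/a
  total first-year rate 60.58 μm/a
60.6 μm/a falls in (50, 80] for carbon steel → category C4

C4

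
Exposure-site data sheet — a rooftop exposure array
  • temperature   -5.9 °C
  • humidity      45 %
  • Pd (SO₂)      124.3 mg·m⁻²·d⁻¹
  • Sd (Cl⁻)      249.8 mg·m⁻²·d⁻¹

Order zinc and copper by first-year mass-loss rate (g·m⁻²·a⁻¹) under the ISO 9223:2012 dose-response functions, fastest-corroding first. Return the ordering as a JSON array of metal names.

["zinc", "copper"]

zinc: T≤10 °C ⇒ hinge +0.038·(-5.9−10) = -0.6042
  Pd branch = 0.0129·Pd^0.44·e^(0.046·RH+f) = 0.4664 μm/a
  Sd branch = 0.0175·Sd^0.57·e^(0.008·RH+0.085·T) = 0.3534 μm/a
  r_corr = 0.4664 + 0.3534 = 0.8197 μm/a
  mass loss = 0.8197 μm/a × 7.14 g/cm³ = 5.853 g·m⁻²·a⁻¹
copper: f(T) = +0.126·(T−10) [T≤10 °C] = -2.0034
  SO₂ term: 0.0053·124.3^0.26·exp(0.059·45-2.0034) = 0.03563
  Sd branch = 0.01025·Sd^0.27·e^(0.036·RH+0.049·T) = 0.1722 μm/a
  sum: 0.03563 + 0.1722 → r_corr = 0.2078 μm/a
  mass loss = 0.2078 μm/a × 8.96 g/cm³ = 1.862 g·m⁻²·a⁻¹
Ordering by g·m⁻²·a⁻¹: zinc (5.85) > copper (1.86)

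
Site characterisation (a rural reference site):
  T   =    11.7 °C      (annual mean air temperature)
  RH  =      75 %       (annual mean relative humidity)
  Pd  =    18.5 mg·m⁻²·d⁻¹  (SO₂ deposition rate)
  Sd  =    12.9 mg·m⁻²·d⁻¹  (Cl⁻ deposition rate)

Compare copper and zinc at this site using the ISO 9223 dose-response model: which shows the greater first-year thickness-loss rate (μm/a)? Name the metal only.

copper: T>10 °C ⇒ hinge -0.080·(11.7−10) = -0.1360
  Pd branch = 0.0053·Pd^0.26·e^(0.059·RH+f) = 0.825 μm/a
  Sd branch = 0.01025·Sd^0.27·e^(0.036·RH+0.049·T) = 0.5397 μm/a
  sum: 0.825 + 0.5397 → r_corr = 1.365 μm/a
zinc: f(T) = -0.071·(T−10) [T>10 °C] = -0.1207
  SO₂ term: 0.0129·18.5^0.44·exp(0.046·75-0.1207) = 1.3
  Sd branch = 0.0175·Sd^0.57·e^(0.008·RH+0.085·T) = 0.3703 μm/a
  r_corr = 1.3 + 0.3703 = 1.671 μm/a
Ordering by μm/a: zinc (1.67) > copper (1.36)

zinc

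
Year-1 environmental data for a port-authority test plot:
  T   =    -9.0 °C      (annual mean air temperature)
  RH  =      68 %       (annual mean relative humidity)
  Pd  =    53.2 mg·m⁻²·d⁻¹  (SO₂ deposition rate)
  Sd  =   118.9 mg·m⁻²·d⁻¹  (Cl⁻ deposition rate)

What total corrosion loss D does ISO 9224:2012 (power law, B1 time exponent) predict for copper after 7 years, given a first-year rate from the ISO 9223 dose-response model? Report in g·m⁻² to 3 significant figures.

D(7) = 11.6 g·m⁻²

copper: f(T) = +0.126·(T−10) [T≤10 °C] = -2.3940
  Pd branch = 0.0053·Pd^0.26·e^(0.059·RH+f) = 0.07511 μm/a
  Cl⁻ term: 0.01025·118.9^0.27·exp(0.036·68+0.049·-9.0) = 0.2771
  r_corr = 0.07511 + 0.2771 = 0.3522 μm/a
Long-term exponent b (ISO 9224 Table 2, B1) = 0.667
  D(7) = 0.3522 × 7^0.667 = 0.3522 × 3.662 = 1.29 μm
  Mass loss = 1.29 μm × 8.96 g/cm³ = 11.56 g·m⁻²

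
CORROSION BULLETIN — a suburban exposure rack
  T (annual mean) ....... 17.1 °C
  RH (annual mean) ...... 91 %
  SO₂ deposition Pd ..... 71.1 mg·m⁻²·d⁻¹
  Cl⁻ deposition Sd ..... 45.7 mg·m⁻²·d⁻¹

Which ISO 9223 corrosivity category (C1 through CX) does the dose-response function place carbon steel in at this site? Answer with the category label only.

C5

carbon steel: T>10 °C ⇒ hinge -0.054·(17.1−10) = -0.3834
  sulphur-dioxide contribution → 68.37 μm/a
  chloride contribution → 43.55 μm/a
  total first-year rate 111.9 μm/a
112 μm/a falls in (80, 200] for carbon steel → category C5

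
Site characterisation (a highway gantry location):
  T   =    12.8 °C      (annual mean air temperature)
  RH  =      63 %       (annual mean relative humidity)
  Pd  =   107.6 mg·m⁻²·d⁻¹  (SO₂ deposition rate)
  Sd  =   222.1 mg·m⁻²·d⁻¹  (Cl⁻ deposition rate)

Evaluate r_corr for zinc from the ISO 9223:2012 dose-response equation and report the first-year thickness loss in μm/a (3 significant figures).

r_corr = 3.37 μm/a

zinc: T>10 °C ⇒ hinge -0.071·(12.8−10) = -0.1988
  sulphur-dioxide contribution → 1.503 μm/a
  chloride contribution → 1.871 μm/a
  ⇒ r_corr(zinc) = 3.373 μm/a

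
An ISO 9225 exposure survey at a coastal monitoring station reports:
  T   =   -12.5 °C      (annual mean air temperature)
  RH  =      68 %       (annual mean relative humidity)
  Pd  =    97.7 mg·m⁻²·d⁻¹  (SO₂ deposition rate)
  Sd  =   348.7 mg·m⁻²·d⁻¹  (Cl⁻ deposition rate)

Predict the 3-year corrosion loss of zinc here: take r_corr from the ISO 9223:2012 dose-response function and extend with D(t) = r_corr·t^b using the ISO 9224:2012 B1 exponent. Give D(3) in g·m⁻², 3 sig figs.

zinc: T≤10 °C ⇒ hinge +0.038·(-12.5−10) = -0.8550
  sulphur-dioxide contribution → 0.9404 μm/a
  chloride contribution → 0.2931 μm/a
  total first-year rate 1.233 μm/a
Long-term exponent b (ISO 9224 Table 2, B1) = 0.813
  D(3) = 1.233 × 3^0.813 = 1.233 × 2.443 = 3.013 μm
  Mass loss = 3.013 μm × 7.14 g/cm³ = 21.51 g·m⁻²

D(3) = 21.5 g·m⁻²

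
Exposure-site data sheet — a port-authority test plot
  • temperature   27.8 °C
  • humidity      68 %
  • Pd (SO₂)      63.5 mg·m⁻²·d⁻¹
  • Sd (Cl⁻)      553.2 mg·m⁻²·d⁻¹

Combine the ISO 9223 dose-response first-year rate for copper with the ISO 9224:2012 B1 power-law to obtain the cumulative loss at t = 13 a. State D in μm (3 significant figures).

copper: f(T) = -0.080·(T−10) [T>10 °C] = -1.4240
  SO₂ term: 0.0053·63.5^0.26·exp(0.059·68-1.4240) = 0.2075
  Cl⁻ term: 0.01025·553.2^0.27·exp(0.036·68+0.049·27.8) = 2.547
  r_corr = 0.2075 + 2.547 = 2.755 μm/a
Long-term exponent b (ISO 9224 Table 2, B1) = 0.667
  D(13) = 2.755 × 13^0.667 = 2.755 × 5.534 = 15.24 μm

D(13) = 15.2 μm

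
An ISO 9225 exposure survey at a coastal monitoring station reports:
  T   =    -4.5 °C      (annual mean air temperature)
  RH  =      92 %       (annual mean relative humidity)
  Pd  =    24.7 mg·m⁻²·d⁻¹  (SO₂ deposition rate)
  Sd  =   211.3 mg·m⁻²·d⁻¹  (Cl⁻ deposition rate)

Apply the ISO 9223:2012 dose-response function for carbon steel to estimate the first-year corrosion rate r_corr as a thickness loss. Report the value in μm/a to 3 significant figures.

carbon steel: f(T) = +0.150·(T−10) [T≤10 °C] = -2.1750
  sulphur-dioxide contribution → 6.709 μm/a
  chloride contribution → 49.02 μm/a
  ⇒ r_corr(carbon steel) = 55.73 μm/a

r_corr = 55.7 μm/a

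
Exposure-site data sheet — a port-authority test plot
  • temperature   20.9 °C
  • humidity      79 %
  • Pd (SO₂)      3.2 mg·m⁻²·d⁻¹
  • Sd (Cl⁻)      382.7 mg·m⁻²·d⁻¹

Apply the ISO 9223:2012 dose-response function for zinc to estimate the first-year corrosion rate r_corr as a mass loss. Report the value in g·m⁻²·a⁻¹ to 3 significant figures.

zinc: T>10 °C ⇒ hinge -0.071·(20.9−10) = -0.7739
  SO₂ term: 0.0129·3.2^0.44·exp(0.046·79-0.7739) = 0.3758
  Cl⁻ term: 0.0175·382.7^0.57·exp(0.008·79+0.085·20.9) = 5.771
  sum: 0.3758 + 5.771 → r_corr = 6.147 μm/a
Convert to mass loss: 6.147 μm/a × 7.14 g/cm³ = 43.89 g·m⁻²·a⁻¹

r_corr = 43.9 g·m⁻²·a⁻¹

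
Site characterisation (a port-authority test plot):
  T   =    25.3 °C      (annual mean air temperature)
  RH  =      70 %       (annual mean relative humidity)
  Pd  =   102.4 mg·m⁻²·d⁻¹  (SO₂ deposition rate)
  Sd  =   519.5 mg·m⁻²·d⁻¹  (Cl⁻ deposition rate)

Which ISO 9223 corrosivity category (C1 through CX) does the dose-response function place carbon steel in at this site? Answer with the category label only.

C5

carbon steel: f(T) = -0.054·(T−10) [T>10 °C] = -0.8262
  sulphur-dioxide contribution → 34.88 μm/a
  chloride contribution → 136.5 μm/a
  ⇒ r_corr(carbon steel) = 171.3 μm/a
ISO 9223 Table 2 (carbon steel): 80 < 171 ≤ 200 μm/a ⇒ C5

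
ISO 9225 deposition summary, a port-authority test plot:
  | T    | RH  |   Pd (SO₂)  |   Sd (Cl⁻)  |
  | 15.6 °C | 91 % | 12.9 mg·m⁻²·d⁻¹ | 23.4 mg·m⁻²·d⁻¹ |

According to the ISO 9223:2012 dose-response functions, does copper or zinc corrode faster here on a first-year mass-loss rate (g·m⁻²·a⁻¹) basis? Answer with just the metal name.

copper: T>10 °C ⇒ hinge -0.080·(15.6−10) = -0.4480
  SO₂ term: 0.0053·12.9^0.26·exp(0.059·91-0.4480) = 1.413
  Sd branch = 0.01025·Sd^0.27·e^(0.036·RH+0.049·T) = 1.365 μm/a
  r_corr = 1.413 + 1.365 = 2.778 μm/a
  mass loss = 2.778 μm/a × 8.96 g/cm³ = 24.89 g·m⁻²·a⁻¹
zinc: f(T) = -0.071·(T−10) [T>10 °C] = -0.3976
  Pd branch = 0.0129·Pd^0.44·e^(0.046·RH+f) = 1.756 μm/a
  Cl⁻ term: 0.0175·23.4^0.57·exp(0.008·91+0.085·15.6) = 0.8233
  r_corr = 1.756 + 0.8233 = 2.579 μm/a
  mass loss = 2.579 μm/a × 7.14 g/cm³ = 18.42 g·m⁻²·a⁻¹
Ordering by g·m⁻²·a⁻¹: copper (24.9) > zinc (18.4)

copper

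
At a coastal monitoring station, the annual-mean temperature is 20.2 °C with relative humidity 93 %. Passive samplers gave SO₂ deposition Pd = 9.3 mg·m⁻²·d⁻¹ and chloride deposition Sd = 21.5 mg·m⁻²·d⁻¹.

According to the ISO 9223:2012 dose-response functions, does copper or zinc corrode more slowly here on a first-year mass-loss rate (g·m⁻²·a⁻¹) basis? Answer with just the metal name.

copper: T>10 °C ⇒ hinge -0.080·(20.2−10) = -0.8160
  sulphur-dioxide contribution → 1.011 μm/a
  chloride contribution → 1.796 μm/a
  ⇒ r_corr(copper) = 2.807 μm/a
  mass loss = 2.807 μm/a × 8.96 g/cm³ = 25.15 g·m⁻²·a⁻¹
zinc: temperature factor f = -0.071·(10.2) = -0.7242
  sulphur-dioxide contribution → 1.203 μm/a
  chloride contribution → 1.178 μm/a
  ⇒ r_corr(zinc) = 2.381 μm/a
  mass loss = 2.381 μm/a × 7.14 g/cm³ = 17 g·m⁻²·a⁻¹
Ordering by g·m⁻²·a⁻¹: copper (25.2) > zinc (17)

zinc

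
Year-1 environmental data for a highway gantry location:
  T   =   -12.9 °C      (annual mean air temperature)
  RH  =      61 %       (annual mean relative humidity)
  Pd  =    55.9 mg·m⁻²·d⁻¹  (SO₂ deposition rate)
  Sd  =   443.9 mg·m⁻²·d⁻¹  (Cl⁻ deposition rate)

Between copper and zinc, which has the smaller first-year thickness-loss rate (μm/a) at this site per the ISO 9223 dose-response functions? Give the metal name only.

copper

copper: f(T) = +0.126·(T−10) [T≤10 °C] = -2.8854
  sulphur-dioxide contribution → 0.0308 μm/a
  chloride contribution → 0.2539 μm/a
  total first-year rate 0.2847 μm/a
zinc: temperature factor f = +0.038·(-22.9) = -0.8702
  sulphur-dioxide contribution → 0.525 μm/a
  chloride contribution → 0.3074 μm/a
  total first-year rate 0.8324 μm/a
Ordering by μm/a: zinc (0.832) > copper (0.285)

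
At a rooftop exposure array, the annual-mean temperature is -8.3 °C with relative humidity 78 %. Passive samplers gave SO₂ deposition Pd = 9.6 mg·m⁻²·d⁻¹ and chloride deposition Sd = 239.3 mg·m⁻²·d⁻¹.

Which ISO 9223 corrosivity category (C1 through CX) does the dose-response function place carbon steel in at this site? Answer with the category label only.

carbon steel: temperature factor f = +0.150·(-18.3) = -2.7450
  Pd branch = 1.77·Pd^0.52·e^(0.02·RH+f) = 1.754 μm/a
  Cl⁻ term: 0.102·239.3^0.62·exp(0.033·78+0.04·-8.3) = 28.66
  r_corr = 1.754 + 28.66 = 30.41 μm/a
ISO 9223 Table 2 (carbon steel): 25 < 30.4 ≤ 50 μm/a ⇒ C3

C3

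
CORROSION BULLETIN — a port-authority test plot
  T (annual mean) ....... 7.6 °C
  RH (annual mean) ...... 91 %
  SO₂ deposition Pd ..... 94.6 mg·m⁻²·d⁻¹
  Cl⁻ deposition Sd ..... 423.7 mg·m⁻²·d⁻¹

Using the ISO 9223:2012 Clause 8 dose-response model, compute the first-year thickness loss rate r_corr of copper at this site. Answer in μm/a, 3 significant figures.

r_corr = 4.76 μm/a

copper: T≤10 °C ⇒ hinge +0.126·(7.6−10) = -0.3024
  Pd branch = 0.0053·Pd^0.26·e^(0.059·RH+f) = 2.744 μm/a
  Sd branch = 0.01025·Sd^0.27·e^(0.036·RH+0.049·T) = 2.016 μm/a
  sum: 2.744 + 2.016 → r_corr = 4.76 μm/a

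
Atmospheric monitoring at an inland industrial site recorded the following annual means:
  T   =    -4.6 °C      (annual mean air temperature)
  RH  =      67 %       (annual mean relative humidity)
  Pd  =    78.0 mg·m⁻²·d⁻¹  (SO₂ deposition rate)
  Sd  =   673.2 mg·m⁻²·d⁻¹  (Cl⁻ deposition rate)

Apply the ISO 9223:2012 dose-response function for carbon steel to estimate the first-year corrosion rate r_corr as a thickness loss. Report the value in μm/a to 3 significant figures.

r_corr = 51.2 μm/a

carbon steel: temperature factor f = +0.150·(-14.6) = -2.1900
  Pd branch = 1.77·Pd^0.52·e^(0.02·RH+f) = 7.29 μm/a
  Cl⁻ term: 0.102·673.2^0.62·exp(0.033·67+0.04·-4.6) = 43.89
  sum: 7.29 + 43.89 → r_corr = 51.18 μm/a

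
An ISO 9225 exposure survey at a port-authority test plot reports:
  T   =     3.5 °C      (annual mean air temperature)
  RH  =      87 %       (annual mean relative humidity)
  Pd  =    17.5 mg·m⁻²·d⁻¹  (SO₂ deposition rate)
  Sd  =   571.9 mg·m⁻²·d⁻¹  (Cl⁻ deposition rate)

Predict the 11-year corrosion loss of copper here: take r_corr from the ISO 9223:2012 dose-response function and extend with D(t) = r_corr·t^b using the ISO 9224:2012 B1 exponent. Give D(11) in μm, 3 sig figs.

D(11) = 11.8 μm

copper: T≤10 °C ⇒ hinge +0.126·(3.5−10) = -0.8190
  SO₂ term: 0.0053·17.5^0.26·exp(0.059·87-0.8190) = 0.8337
  Cl⁻ term: 0.01025·571.9^0.27·exp(0.036·87+0.049·3.5) = 1.548
  sum: 0.8337 + 1.548 → r_corr = 2.382 μm/a
Long-term exponent b (ISO 9224 Table 2, B1) = 0.667
  D(11) = 2.382 × 11^0.667 = 2.382 × 4.95 = 11.79 μm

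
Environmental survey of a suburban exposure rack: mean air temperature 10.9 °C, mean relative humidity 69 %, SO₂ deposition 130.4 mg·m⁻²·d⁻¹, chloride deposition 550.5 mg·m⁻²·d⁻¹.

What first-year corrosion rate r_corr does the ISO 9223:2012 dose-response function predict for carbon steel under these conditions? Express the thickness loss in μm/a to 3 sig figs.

r_corr = 161 μm/a

carbon steel: f(T) = -0.054·(T−10) [T>10 °C] = -0.0486
  Pd branch = 1.77·Pd^0.52·e^(0.02·RH+f) = 84.36 μm/a
  Cl⁻ term: 0.102·550.5^0.62·exp(0.033·69+0.04·10.9) = 76.93
  sum: 84.36 + 76.93 → r_corr = 161.3 μm/a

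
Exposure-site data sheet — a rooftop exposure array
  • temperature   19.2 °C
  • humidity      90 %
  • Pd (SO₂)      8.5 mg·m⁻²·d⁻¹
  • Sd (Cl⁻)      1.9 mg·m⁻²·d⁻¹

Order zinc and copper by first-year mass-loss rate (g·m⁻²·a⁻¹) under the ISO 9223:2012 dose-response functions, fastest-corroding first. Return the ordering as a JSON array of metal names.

["copper", "zinc"]

zinc: temperature factor f = -0.071·(9.2) = -0.6532
  SO₂ term: 0.0129·8.5^0.44·exp(0.046·90-0.6532) = 1.081
  Cl⁻ term: 0.0175·1.9^0.57·exp(0.008·90+0.085·19.2) = 0.2651
  r_corr = 1.081 + 0.2651 = 1.346 μm/a
  mass loss = 1.346 μm/a × 7.14 g/cm³ = 9.611 g·m⁻²·a⁻¹
copper: temperature factor f = -0.080·(9.2) = -0.7360
  Pd branch = 0.0053·Pd^0.26·e^(0.059·RH+f) = 0.8962 μm/a
  Cl⁻ term: 0.01025·1.9^0.27·exp(0.036·90+0.049·19.2) = 0.7974
  r_corr = 0.8962 + 0.7974 = 1.694 μm/a
  mass loss = 1.694 μm/a × 8.96 g/cm³ = 15.17 g·m⁻²·a⁻¹
Ordering by g·m⁻²·a⁻¹: copper (15.2) > zinc (9.61)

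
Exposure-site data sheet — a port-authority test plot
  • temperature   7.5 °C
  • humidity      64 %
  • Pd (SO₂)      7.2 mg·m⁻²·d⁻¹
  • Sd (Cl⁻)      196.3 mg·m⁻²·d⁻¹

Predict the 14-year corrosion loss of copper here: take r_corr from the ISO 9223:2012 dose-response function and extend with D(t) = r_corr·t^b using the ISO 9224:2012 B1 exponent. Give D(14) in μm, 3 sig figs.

copper: f(T) = +0.126·(T−10) [T≤10 °C] = -0.3150
  Pd branch = 0.0053·Pd^0.26·e^(0.059·RH+f) = 0.282 μm/a
  Sd branch = 0.01025·Sd^0.27·e^(0.036·RH+0.049·T) = 0.6166 μm/a
  sum: 0.282 + 0.6166 → r_corr = 0.8987 μm/a
Long-term exponent b (ISO 9224 Table 2, B1) = 0.667
  D(14) = 0.8987 × 14^0.667 = 0.8987 × 5.814 = 5.225 μm

D(14) = 5.22 μm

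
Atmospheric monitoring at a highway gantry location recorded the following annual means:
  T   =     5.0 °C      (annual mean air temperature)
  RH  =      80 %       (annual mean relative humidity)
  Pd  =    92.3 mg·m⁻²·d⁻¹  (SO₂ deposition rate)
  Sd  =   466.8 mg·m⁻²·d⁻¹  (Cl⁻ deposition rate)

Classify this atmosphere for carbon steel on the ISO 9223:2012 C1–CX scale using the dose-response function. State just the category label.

carbon steel: temperature factor f = +0.150·(-5.0) = -0.7500
  sulphur-dioxide contribution → 43.55 μm/a
  chloride contribution → 78.86 μm/a
  ⇒ r_corr(carbon steel) = 122.4 μm/a
122 μm/a falls in (80, 200] for carbon steel → category C5

C5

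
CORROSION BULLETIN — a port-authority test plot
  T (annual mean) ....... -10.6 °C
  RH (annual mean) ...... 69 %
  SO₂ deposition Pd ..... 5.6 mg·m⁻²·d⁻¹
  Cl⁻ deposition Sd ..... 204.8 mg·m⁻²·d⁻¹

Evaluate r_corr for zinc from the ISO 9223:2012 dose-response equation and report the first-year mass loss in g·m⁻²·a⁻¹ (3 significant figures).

zinc: T≤10 °C ⇒ hinge +0.038·(-10.6−10) = -0.7828
  Pd branch = 0.0129·Pd^0.44·e^(0.046·RH+f) = 0.3008 μm/a
  Sd branch = 0.0175·Sd^0.57·e^(0.008·RH+0.085·T) = 0.2564 μm/a
  sum: 0.3008 + 0.2564 → r_corr = 0.5572 μm/a
Convert to mass loss: 0.5572 μm/a × 7.14 g/cm³ = 3.978 g·m⁻²·a⁻¹

r_corr = 3.98 g·m⁻²·a⁻¹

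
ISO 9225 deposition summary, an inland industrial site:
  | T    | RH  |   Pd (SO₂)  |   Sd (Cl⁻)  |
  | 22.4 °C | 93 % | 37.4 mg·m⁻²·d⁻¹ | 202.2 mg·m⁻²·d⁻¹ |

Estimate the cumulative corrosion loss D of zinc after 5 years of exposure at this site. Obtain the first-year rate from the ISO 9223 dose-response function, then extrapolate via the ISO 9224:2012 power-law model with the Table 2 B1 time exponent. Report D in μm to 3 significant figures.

zinc: temperature factor f = -0.071·(12.4) = -0.8804
  SO₂ term: 0.0129·37.4^0.44·exp(0.046·93-0.8804) = 1.898
  Sd branch = 0.0175·Sd^0.57·e^(0.008·RH+0.085·T) = 5.097 μm/a
  sum: 1.898 + 5.097 → r_corr = 6.995 μm/a
Power-law: D(5) = r_corr · 5^0.813
  D(5) = 6.995 × 5^0.813 = 6.995 × 3.701 = 25.89 μm

D(5) = 25.9 μm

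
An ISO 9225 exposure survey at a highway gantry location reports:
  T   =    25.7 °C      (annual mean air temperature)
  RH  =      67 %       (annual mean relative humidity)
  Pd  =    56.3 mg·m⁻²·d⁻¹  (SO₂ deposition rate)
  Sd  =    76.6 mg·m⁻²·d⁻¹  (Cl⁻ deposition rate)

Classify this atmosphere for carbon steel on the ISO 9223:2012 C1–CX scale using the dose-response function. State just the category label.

carbon steel: temperature factor f = -0.054·(15.7) = -0.8478
  sulphur-dioxide contribution → 23.55 μm/a
  chloride contribution → 38.33 μm/a
  ⇒ r_corr(carbon steel) = 61.88 μm/a
Category bounds: 50…80 μm/a bracket r_corr ⇒ C4

C4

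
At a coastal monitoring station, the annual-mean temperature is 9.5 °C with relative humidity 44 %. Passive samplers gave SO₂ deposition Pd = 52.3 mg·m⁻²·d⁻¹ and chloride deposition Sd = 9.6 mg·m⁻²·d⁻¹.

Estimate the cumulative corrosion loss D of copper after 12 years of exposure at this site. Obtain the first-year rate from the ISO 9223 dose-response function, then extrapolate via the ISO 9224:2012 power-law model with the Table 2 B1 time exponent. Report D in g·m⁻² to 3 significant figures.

D(12) = 15.7 g·m⁻²

copper: f(T) = +0.126·(T−10) [T≤10 °C] = -0.0630
  Pd branch = 0.0053·Pd^0.26·e^(0.059·RH+f) = 0.1867 μm/a
  Sd branch = 0.01025·Sd^0.27·e^(0.036·RH+0.049·T) = 0.1466 μm/a
  r_corr = 0.1867 + 0.1466 = 0.3333 μm/a
Power-law: D(12) = r_corr · 12^0.667
  D(12) = 0.3333 × 12^0.667 = 0.3333 × 5.246 = 1.748 μm
  Mass loss = 1.748 μm × 8.96 g/cm³ = 15.66 g·m⁻²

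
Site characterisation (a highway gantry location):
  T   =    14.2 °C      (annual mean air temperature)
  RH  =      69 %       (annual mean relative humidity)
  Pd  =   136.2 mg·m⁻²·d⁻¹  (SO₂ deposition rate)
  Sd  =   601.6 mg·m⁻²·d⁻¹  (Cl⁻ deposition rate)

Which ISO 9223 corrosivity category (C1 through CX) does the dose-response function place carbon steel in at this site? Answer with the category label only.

C5

carbon steel: f(T) = -0.054·(T−10) [T>10 °C] = -0.2268
  sulphur-dioxide contribution → 72.21 μm/a
  chloride contribution → 92.76 μm/a
  total first-year rate 165 μm/a
Category bounds: 80…200 μm/a bracket r_corr ⇒ C5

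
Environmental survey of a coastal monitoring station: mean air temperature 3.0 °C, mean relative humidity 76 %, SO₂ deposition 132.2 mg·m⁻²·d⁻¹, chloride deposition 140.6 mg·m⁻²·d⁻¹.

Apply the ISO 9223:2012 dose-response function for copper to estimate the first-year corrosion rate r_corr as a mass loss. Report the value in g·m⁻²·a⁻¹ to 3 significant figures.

r_corr = 12.4 g·m⁻²·a⁻¹

copper: temperature factor f = +0.126·(-7.0) = -0.8820
  sulphur-dioxide contribution → 0.692 μm/a
  chloride contribution → 0.6962 μm/a
  ⇒ r_corr(copper) = 1.388 μm/a
Convert to mass loss: 1.388 μm/a × 8.96 g/cm³ = 12.44 g·m⁻²·a⁻¹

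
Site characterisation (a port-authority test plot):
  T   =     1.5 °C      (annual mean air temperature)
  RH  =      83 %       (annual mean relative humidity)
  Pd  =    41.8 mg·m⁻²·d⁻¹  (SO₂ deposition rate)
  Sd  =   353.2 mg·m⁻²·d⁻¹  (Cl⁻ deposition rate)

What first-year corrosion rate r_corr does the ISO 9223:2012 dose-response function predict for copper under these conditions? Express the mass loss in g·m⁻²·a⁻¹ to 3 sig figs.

copper: f(T) = +0.126·(T−10) [T≤10 °C] = -1.0710
  sulphur-dioxide contribution → 0.6418 μm/a
  chloride contribution → 1.067 μm/a
  ⇒ r_corr(copper) = 1.709 μm/a
Convert to mass loss: 1.709 μm/a × 8.96 g/cm³ = 15.31 g·m⁻²·a⁻¹

r_corr = 15.3 g·m⁻²·a⁻¹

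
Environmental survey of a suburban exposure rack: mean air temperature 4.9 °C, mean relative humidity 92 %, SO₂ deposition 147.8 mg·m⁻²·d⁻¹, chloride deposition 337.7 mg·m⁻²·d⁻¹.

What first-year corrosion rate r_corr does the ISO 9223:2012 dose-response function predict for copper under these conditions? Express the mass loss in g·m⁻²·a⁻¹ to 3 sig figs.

r_corr = 36.3 g·m⁻²·a⁻¹

copper: temperature factor f = +0.126·(-5.1) = -0.6426
  SO₂ term: 0.0053·147.8^0.26·exp(0.059·92-0.6426) = 2.326
  Cl⁻ term: 0.01025·337.7^0.27·exp(0.036·92+0.049·4.9) = 1.722
  r_corr = 2.326 + 1.722 = 4.048 μm/a
Convert to mass loss: 4.048 μm/a × 8.96 g/cm³ = 36.27 g·m⁻²·a⁻¹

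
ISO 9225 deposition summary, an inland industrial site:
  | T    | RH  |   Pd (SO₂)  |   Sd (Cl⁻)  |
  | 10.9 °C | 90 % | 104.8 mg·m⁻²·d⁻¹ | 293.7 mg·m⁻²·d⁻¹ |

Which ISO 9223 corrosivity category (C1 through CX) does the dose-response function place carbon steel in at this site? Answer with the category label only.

CX

carbon steel: f(T) = -0.054·(T−10) [T>10 °C] = -0.0486
  SO₂ term: 1.77·104.8^0.52·exp(0.02·90-0.0486) = 114.6
  Sd branch = 0.102·Sd^0.62·e^(0.033·RH+0.04·T) = 104.2 μm/a
  sum: 114.6 + 104.2 → r_corr = 218.8 μm/a
219 μm/a falls in (200, 700] for carbon steel → category CX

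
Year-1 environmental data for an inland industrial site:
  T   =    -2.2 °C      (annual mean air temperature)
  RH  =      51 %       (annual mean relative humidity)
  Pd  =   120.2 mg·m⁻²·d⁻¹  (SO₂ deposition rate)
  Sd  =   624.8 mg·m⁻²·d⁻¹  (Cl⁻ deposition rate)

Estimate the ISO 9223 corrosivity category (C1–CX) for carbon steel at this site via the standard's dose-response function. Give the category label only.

C3

carbon steel: f(T) = +0.150·(T−10) [T≤10 °C] = -1.8300
  sulphur-dioxide contribution → 9.5 μm/a
  chloride contribution → 27.21 μm/a
  total first-year rate 36.71 μm/a
36.7 μm/a falls in (25, 50] for carbon steel → category C3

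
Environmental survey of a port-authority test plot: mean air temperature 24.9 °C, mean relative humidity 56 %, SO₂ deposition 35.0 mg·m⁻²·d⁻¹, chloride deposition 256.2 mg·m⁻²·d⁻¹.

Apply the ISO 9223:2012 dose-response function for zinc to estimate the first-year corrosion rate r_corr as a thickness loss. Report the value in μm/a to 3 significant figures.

r_corr = 5.65 μm/a

zinc: temperature factor f = -0.071·(14.9) = -1.0579
  Pd branch = 0.0129·Pd^0.44·e^(0.046·RH+f) = 0.2814 μm/a
  Sd branch = 0.0175·Sd^0.57·e^(0.008·RH+0.085·T) = 5.366 μm/a
  r_corr = 0.2814 + 5.366 = 5.648 μm/a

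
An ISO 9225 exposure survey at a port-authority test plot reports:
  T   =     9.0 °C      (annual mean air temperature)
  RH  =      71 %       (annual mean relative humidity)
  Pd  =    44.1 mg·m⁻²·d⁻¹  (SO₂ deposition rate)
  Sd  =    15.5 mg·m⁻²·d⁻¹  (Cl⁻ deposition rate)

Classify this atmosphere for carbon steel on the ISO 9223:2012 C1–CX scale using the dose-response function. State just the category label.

C4

carbon steel: temperature factor f = +0.150·(-1.0) = -0.1500
  Pd branch = 1.77·Pd^0.52·e^(0.02·RH+f) = 45.15 μm/a
  Cl⁻ term: 0.102·15.5^0.62·exp(0.033·71+0.04·9.0) = 8.327
  r_corr = 45.15 + 8.327 = 53.47 μm/a
Category bounds: 50…80 μm/a bracket r_corr ⇒ C4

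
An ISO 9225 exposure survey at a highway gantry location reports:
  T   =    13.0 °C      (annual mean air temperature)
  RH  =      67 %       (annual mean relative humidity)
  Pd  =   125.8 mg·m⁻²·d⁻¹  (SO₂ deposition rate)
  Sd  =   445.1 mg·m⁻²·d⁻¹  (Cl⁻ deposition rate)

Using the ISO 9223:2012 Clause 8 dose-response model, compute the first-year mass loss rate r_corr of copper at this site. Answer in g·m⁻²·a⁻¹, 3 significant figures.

r_corr = 16.9 g·m⁻²·a⁻¹

copper: temperature factor f = -0.080·(3.0) = -0.2400
  Pd branch = 0.0053·Pd^0.26·e^(0.059·RH+f) = 0.7634 μm/a
  Cl⁻ term: 0.01025·445.1^0.27·exp(0.036·67+0.049·13.0) = 1.122
  sum: 0.7634 + 1.122 → r_corr = 1.885 μm/a
Convert to mass loss: 1.885 μm/a × 8.96 g/cm³ = 16.89 g·m⁻²·a⁻¹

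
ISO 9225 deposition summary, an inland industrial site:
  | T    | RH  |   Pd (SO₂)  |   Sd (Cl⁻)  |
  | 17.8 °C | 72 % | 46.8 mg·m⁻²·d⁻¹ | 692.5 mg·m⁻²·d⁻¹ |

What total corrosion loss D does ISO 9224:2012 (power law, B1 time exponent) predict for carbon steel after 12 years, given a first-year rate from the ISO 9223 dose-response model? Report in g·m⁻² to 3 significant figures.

carbon steel: T>10 °C ⇒ hinge -0.054·(17.8−10) = -0.4212
  Pd branch = 1.77·Pd^0.52·e^(0.02·RH+f) = 36.22 μm/a
  Cl⁻ term: 0.102·692.5^0.62·exp(0.033·72+0.04·17.8) = 129.1
  r_corr = 36.22 + 129.1 = 165.3 μm/a
Long-term exponent b (ISO 9224 Table 2, B1) = 0.523
  D(12) = 165.3 × 12^0.523 = 165.3 × 3.668 = 606.2 μm
  Mass loss = 606.2 μm × 7.85 g/cm³ = 4759 g·m⁻²

D(12) = 4.76e+03 g·m⁻²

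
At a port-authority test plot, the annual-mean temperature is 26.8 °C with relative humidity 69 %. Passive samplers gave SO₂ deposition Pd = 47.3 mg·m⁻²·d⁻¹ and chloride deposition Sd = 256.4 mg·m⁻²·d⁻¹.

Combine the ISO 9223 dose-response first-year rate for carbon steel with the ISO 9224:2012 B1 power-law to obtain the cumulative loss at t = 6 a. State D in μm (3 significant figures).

D(6) = 285 μm

carbon steel: f(T) = -0.054·(T−10) [T>10 °C] = -0.9072
  Pd branch = 1.77·Pd^0.52·e^(0.02·RH+f) = 21.1 μm/a
  Cl⁻ term: 0.102·256.4^0.62·exp(0.033·69+0.04·26.8) = 90.49
  r_corr = 21.1 + 90.49 = 111.6 μm/a
ISO 9224: D(t) = r_corr · t^b with b = 0.523 (carbon steel, B1)
  D(6) = 111.6 × 6^0.523 = 111.6 × 2.553 = 284.8 μm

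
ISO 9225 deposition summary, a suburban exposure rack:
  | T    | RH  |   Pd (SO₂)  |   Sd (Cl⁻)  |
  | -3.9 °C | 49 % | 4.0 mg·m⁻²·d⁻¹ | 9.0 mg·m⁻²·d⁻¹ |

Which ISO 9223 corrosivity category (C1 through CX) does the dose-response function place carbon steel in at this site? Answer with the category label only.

carbon steel: T≤10 °C ⇒ hinge +0.150·(-3.9−10) = -2.0850
  SO₂ term: 1.77·4.0^0.52·exp(0.02·49-2.0850) = 1.205
  Cl⁻ term: 0.102·9.0^0.62·exp(0.033·49+0.04·-3.9) = 1.717
  r_corr = 1.205 + 1.717 = 2.922 μm/a
Category bounds: 1.3…25 μm/a bracket r_corr ⇒ C2

C2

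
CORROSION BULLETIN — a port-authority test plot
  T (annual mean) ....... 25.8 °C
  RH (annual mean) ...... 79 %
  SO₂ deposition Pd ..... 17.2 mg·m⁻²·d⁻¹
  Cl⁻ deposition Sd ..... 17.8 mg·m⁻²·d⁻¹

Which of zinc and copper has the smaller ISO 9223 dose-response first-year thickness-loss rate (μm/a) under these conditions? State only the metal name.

zinc: T>10 °C ⇒ hinge -0.071·(25.8−10) = -1.1218
  sulphur-dioxide contribution → 0.5562 μm/a
  chloride contribution → 1.523 μm/a
  ⇒ r_corr(zinc) = 2.079 μm/a
copper: f(T) = -0.080·(T−10) [T>10 °C] = -1.2640
  sulphur-dioxide contribution → 0.3318 μm/a
  chloride contribution → 1.357 μm/a
  total first-year rate 1.689 μm/a
Ordering by μm/a: zinc (2.08) > copper (1.69)

copper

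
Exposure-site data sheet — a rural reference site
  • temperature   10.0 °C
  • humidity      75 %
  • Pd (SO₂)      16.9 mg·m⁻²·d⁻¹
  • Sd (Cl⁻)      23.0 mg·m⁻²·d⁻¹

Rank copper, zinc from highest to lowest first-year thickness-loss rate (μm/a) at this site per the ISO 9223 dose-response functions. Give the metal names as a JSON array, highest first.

["zinc", "copper"]

copper: T≤10 °C ⇒ hinge +0.126·(10.0−10) = +0.0000
  SO₂ term: 0.0053·16.9^0.26·exp(0.059·75+0.0000) = 0.9232
  Cl⁻ term: 0.01025·23.0^0.27·exp(0.036·75+0.049·10.0) = 0.5805
  r_corr = 0.9232 + 0.5805 = 1.504 μm/a
zinc: temperature factor f = +0.038·(0.0) = +0.0000
  SO₂ term: 0.0129·16.9^0.44·exp(0.046·75+0.0000) = 1.41
  Cl⁻ term: 0.0175·23.0^0.57·exp(0.008·75+0.085·10.0) = 0.4456
  r_corr = 1.41 + 0.4456 = 1.855 μm/a
Ordering by μm/a: zinc (1.86) > copper (1.5)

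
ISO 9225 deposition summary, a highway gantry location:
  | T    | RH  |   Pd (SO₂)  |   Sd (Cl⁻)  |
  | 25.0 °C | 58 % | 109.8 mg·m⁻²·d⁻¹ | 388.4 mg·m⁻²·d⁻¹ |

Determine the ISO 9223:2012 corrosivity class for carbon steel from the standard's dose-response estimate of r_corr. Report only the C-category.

carbon steel: f(T) = -0.054·(T−10) [T>10 °C] = -0.8100
  sulphur-dioxide contribution → 28.91 μm/a
  chloride contribution → 75.77 μm/a
  total first-year rate 104.7 μm/a
105 μm/a falls in (80, 200] for carbon steel → category C5

C5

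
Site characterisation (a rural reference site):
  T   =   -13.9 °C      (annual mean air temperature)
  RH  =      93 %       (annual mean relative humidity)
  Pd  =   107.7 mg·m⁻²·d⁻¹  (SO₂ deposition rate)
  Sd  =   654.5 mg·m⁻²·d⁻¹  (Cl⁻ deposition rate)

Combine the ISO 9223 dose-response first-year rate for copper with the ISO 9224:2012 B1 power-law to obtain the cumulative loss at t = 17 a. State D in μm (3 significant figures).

D(17) = 7.03 μm

copper: T≤10 °C ⇒ hinge +0.126·(-13.9−10) = -3.0114
  SO₂ term: 0.0053·107.7^0.26·exp(0.059·93-3.0114) = 0.2127
  Cl⁻ term: 0.01025·654.5^0.27·exp(0.036·93+0.049·-13.9) = 0.8496
  sum: 0.2127 + 0.8496 → r_corr = 1.062 μm/a
Power-law: D(17) = r_corr · 17^0.667
  D(17) = 1.062 × 17^0.667 = 1.062 × 6.618 = 7.03 μm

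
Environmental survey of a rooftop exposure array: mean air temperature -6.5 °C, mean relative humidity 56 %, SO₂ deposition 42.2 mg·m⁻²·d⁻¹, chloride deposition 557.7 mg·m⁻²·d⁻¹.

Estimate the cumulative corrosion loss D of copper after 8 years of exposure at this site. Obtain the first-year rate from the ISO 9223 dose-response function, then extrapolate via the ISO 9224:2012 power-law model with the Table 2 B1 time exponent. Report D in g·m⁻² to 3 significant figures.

D(8) = 12.8 g·m⁻²

copper: T≤10 °C ⇒ hinge +0.126·(-6.5−10) = -2.0790
  Pd branch = 0.0053·Pd^0.26·e^(0.059·RH+f) = 0.04774 μm/a
  Sd branch = 0.01025·Sd^0.27·e^(0.036·RH+0.049·T) = 0.3087 μm/a
  r_corr = 0.04774 + 0.3087 = 0.3564 μm/a
Long-term exponent b (ISO 9224 Table 2, B1) = 0.667
  D(8) = 0.3564 × 8^0.667 = 0.3564 × 4.003 = 1.427 μm
  Mass loss = 1.427 μm × 8.96 g/cm³ = 12.78 g·m⁻²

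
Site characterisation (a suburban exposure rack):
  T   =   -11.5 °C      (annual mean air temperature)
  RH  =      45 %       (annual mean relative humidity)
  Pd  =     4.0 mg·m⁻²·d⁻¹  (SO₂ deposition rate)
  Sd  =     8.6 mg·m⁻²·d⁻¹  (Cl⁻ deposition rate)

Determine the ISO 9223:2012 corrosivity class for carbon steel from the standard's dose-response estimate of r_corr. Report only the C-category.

C2

carbon steel: f(T) = +0.150·(T−10) [T≤10 °C] = -3.2250
  SO₂ term: 1.77·4.0^0.52·exp(0.02·45-3.2250) = 0.3559
  Sd branch = 0.102·Sd^0.62·e^(0.033·RH+0.04·T) = 1.079 μm/a
  sum: 0.3559 + 1.079 → r_corr = 1.435 μm/a
Category bounds: 1.3…25 μm/a bracket r_corr ⇒ C2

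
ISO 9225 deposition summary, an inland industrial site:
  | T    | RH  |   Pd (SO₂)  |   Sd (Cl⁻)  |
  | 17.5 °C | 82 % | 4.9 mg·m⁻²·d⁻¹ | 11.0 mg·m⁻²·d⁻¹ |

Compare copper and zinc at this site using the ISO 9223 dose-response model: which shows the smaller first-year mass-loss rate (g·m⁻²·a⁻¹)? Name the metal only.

copper: f(T) = -0.080·(T−10) [T>10 °C] = -0.6000
  Pd branch = 0.0053·Pd^0.26·e^(0.059·RH+f) = 0.555 μm/a
  Sd branch = 0.01025·Sd^0.27·e^(0.036·RH+0.049·T) = 0.8838 μm/a
  sum: 0.555 + 0.8838 → r_corr = 1.439 μm/a
  mass loss = 1.439 μm/a × 8.96 g/cm³ = 12.89 g·m⁻²·a⁻¹
zinc: f(T) = -0.071·(T−10) [T>10 °C] = -0.5325
  Pd branch = 0.0129·Pd^0.44·e^(0.046·RH+f) = 0.6625 μm/a
  Sd branch = 0.0175·Sd^0.57·e^(0.008·RH+0.085·T) = 0.5855 μm/a
  sum: 0.6625 + 0.5855 → r_corr = 1.248 μm/a
  mass loss = 1.248 μm/a × 7.14 g/cm³ = 8.911 g·m⁻²·a⁻¹
Ordering by g·m⁻²·a⁻¹: copper (12.9) > zinc (8.91)

zinc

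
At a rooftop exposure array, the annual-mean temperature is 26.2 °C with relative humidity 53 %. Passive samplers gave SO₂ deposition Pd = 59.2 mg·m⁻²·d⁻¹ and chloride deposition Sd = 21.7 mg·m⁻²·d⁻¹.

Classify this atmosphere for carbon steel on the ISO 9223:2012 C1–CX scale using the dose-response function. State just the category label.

carbon steel: temperature factor f = -0.054·(16.2) = -0.8748
  SO₂ term: 1.77·59.2^0.52·exp(0.02·53-0.8748) = 17.78
  Sd branch = 0.102·Sd^0.62·e^(0.033·RH+0.04·T) = 11.27 μm/a
  r_corr = 17.78 + 11.27 = 29.05 μm/a
29.1 μm/a falls in (25, 50] for carbon steel → category C3

C3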